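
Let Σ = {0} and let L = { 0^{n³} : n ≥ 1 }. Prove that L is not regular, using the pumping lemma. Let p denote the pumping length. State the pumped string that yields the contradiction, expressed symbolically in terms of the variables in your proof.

0^{p³+k}

Assume L is regular; let p be its pumping constant.
Take w = 0^{p³} ∈ L with |w| = p³ ≥ p.
By the pumping lemma, w = xyz with |xy| ≤ p and |y| > 0.
Then y = 0^k for some k with 1 ≤ k ≤ p.
Pump with i = 2: xy^2z = 0^{p³+k}. Since 1 ≤ k ≤ p, p³ < p³+k ≤ p³+p < p³+3p²+3p+1 = (p+1)³, so p³+k is not a perfect cube. So xy^2z ∉ L.
This is a contradiction; hence L is not regular.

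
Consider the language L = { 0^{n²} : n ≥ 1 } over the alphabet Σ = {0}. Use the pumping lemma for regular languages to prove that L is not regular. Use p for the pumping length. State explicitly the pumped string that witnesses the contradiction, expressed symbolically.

Assume L is regular. Let p be the pumping length given by the pumping lemma.
Take w = 0^{p²} ∈ L with |w| = p² ≥ p.
Write w = xyz as guaranteed by the lemma, with |xy| ≤ p and |y| ≥ 1.
Then y = 0^k for some k with 1 ≤ k ≤ p.
Pump with i = 2: xy^2z = 0^{p²+k}. Since 1 ≤ k ≤ p, p² < p²+k ≤ p²+p < (p+1)², so p²+k lies strictly between consecutive squares and is not a perfect square. So xy^2z ∉ L.
This is a contradiction; hence L is not regular.

0^{p²+k}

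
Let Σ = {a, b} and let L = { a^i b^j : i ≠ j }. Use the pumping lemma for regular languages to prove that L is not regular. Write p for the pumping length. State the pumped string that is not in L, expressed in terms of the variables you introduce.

a^{p+p!} b^{p+p!}

Suppose for contradiction that L is regular, and let p be the pumping length.
Choose w = a^p b^{p+p!}. Since p ≠ p+p!, w ∈ L; and |w| ≥ p.
The pumping lemma gives a decomposition w = xyz where |xy| ≤ p and y is nonempty.
The first p characters of w are a's, so xy (and hence y) consists only of a's. Write y = a^k, 1 ≤ k ≤ p.
Since 1 ≤ k ≤ p, k divides p!; set t = 1 + p!/k. Then xy^t z has p + (p!/k)·k = p + p! copies of a. Now the a-count equals the b-count, so i ≠ j fails. So xy^t z = a^{p+p!} b^{p+p!} ∉ L.
Contradiction. Therefore L is not regular.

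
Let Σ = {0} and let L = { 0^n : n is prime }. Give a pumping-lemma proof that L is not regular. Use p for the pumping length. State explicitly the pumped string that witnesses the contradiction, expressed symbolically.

0^{q(1+k)}

Assume L is regular. Let p be the pumping length given by the pumping lemma.
Let q be a prime with q ≥ p+2 (infinitely many primes exist), and take w = 0^q ∈ L with |w| = q ≥ p.
By the pumping lemma, w = xyz with |xy| ≤ p and |y| > 0.
Then y = 0^k for some k with 1 ≤ k ≤ p.
Since 1 ≤ k ≤ p, |xz| = q-k. Pump with i = q+1: |xy^{q+1}z| = (q-k)+(q+1)k = q+qk = q(1+k), which is composite (both factors ≥ 2). So xy^{q+1}z = 0^{q(1+k)} ∉ L.
Contradiction. Therefore L is not regular.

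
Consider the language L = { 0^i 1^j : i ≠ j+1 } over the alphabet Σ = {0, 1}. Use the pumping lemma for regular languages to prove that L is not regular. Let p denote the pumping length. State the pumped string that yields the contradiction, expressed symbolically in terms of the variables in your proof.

Toward a contradiction, assume L is regular with pumping length p.
Choose w = 0^p 1^{p+p!-1}. Since p ≠ (p+p!-1)+1 = p+p!, w ∈ L; and |w| ≥ p.
Write w = xyz as guaranteed by the lemma, with |xy| ≤ p and |y| > 0.
The first p characters of w are 0's, so xy (and hence y) consists only of 0's. Write y = 0^k, 1 ≤ k ≤ p.
Since 1 ≤ k ≤ p, k divides p!; set t = 1 + p!/k. Then xy^t z has p + (p!/k)·k = p + p! copies of 0. Now the 0-count is p+p! and (1-count)+1 = (p+p!-1)+1 = p+p!, so i ≠ j+1 fails. So xy^t z = 0^{p+p!} 1^{p+p!-1} ∉ L.
This is a contradiction; hence L is not regular.

0^{p+p!} 1^{p+p!-1}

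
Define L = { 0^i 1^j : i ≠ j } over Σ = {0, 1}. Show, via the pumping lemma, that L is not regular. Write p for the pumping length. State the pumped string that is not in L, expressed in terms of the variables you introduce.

Suppose for contradiction that L is regular, and let p be the pumping length.
Choose w = 0^p 1^{p+p!}. Since p ≠ p+p!, w ∈ L; and |w| ≥ p.
Write w = xyz as guaranteed by the lemma, with |xy| ≤ p and |y| > 0.
Since the first p symbols of w are all 0's and |xy| ≤ p, y lies entirely in the leading 0-block: y = 0^k for some k with 1 ≤ k ≤ p.
Since 1 ≤ k ≤ p, k divides p!; set t = 1 + p!/k. Then xy^t z has p + (p!/k)·k = p + p! copies of 0. Now the 0-count equals the 1-count, so i ≠ j fails. So xy^t z = 0^{p+p!} 1^{p+p!} ∉ L.
Contradiction. Therefore L is not regular.

0^{p+p!} 1^{p+p!}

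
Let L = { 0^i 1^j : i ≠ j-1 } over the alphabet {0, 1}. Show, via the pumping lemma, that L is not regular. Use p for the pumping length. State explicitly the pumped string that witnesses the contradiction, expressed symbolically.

0^{p+p!} 1^{p+p!+1}

Toward a contradiction, assume L is regular with pumping length p.
Choose w = 0^p 1^{p+p!+1}. Since p ≠ (p+p!+1)-1 = p+p!, w ∈ L; and |w| ≥ p.
The pumping lemma gives a decomposition w = xyz where |xy| ≤ p and |y| ≥ 1.
The first p characters of w are 0's, so xy (and hence y) consists only of 0's. Write y = 0^k, 1 ≤ k ≤ p.
Since 1 ≤ k ≤ p, k divides p!; set t = 1 + p!/k. Then xy^t z has p + (p!/k)·k = p + p! copies of 0. Now the 0-count is p+p! and (1-count)-1 = (p+p!+1)-1 = p+p!, so i ≠ j-1 fails. So xy^t z = 0^{p+p!} 1^{p+p!+1} ∉ L.
Contradiction. Therefore L is not regular.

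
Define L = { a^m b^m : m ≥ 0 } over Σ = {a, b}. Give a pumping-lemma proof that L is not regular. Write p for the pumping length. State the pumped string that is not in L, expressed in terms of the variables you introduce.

Suppose for contradiction that L is regular, and let p be the pumping length.
Let w = a^p b^p ∈ L; note |w| = 2p ≥ p.
The pumping lemma gives a decomposition w = xyz where |xy| ≤ p and y is nonempty.
Since the first p symbols of w are all a's and |xy| ≤ p, y lies entirely in the leading a-block: y = a^k for some k with 1 ≤ k ≤ p.
Pump with i = 2: xy^2z = a^{p+k} b^p. For this to lie in L we would need p = p+k, which forces k = 0. But k ≥ 1, so xy^2z ∉ L.
This contradicts the pumping lemma, so L is not regular.

a^{p+k} b^p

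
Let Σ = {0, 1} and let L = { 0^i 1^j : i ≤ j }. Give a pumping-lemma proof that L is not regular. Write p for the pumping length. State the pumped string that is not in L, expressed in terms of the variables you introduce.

0^{p+k} 1^p

Assume L is regular. Let p be the pumping length given by the pumping lemma.
Choose w = 0^p 1^p ∈ L, with |w| = 2p ≥ p.
The pumping lemma gives a decomposition w = xyz where |xy| ≤ p and |y| > 0.
Because |xy| ≤ p and w begins with p copies of 0, we have y = 0^k with 1 ≤ k ≤ p.
Consider xy^2z = 0^{p+k} 1^p. Since k ≥ 1, the 0-count p+k exceeds the 1-count p, so i ≤ j fails; thus xy^2z ∉ L.
This contradicts the pumping lemma, so L is not regular.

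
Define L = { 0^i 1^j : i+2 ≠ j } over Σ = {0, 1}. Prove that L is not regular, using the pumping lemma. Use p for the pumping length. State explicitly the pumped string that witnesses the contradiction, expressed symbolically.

0^{p+p!} 1^{p+p!+2}

Assume L is regular. Let p be the pumping length given by the pumping lemma.
Choose w = 0^p 1^{p+p!+2}. Since p ≠ (p+p!+2)-2 = p+p!, w ∈ L; and |w| ≥ p.
Write w = xyz as guaranteed by the lemma, with |xy| ≤ p and y is nonempty.
Because |xy| ≤ p and w begins with p copies of 0, we have y = 0^k with 1 ≤ k ≤ p.
Since 1 ≤ k ≤ p, k divides p!; set t = 1 + p!/k. Then xy^t z has p + (p!/k)·k = p + p! copies of 0. Now the 0-count is p+p! and (1-count)-2 = (p+p!+2)-2 = p+p!, so i+2 ≠ j fails. So xy^t z = 0^{p+p!} 1^{p+p!+2} ∉ L.
This is a contradiction; hence L is not regular.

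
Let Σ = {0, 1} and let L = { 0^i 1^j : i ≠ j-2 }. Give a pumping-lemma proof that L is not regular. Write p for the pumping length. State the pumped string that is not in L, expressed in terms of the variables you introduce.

0^{p+p!} 1^{p+p!+2}

Assume L is regular; let p be its pumping constant.
Choose w = 0^p 1^{p+p!+2}. Since p ≠ (p+p!+2)-2 = p+p!, w ∈ L; and |w| ≥ p.
By the pumping lemma, w = xyz with |xy| ≤ p and |y| > 0.
The first p characters of w are 0's, so xy (and hence y) consists only of 0's. Write y = 0^k, 1 ≤ k ≤ p.
Since 1 ≤ k ≤ p, k divides p!; set t = 1 + p!/k. Then xy^t z has p + (p!/k)·k = p + p! copies of 0. Now the 0-count is p+p! and (1-count)-2 = (p+p!+2)-2 = p+p!, so i ≠ j-2 fails. So xy^t z = 0^{p+p!} 1^{p+p!+2} ∉ L.
This contradicts the pumping lemma, so L is not regular.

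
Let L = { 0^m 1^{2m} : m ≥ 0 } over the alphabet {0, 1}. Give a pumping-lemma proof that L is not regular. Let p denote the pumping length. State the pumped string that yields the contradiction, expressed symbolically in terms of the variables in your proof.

0^{p+k} 1^{2p}

Toward a contradiction, assume L is regular with pumping length p.
Choose w = 0^p 1^{2p}, which is in L with |w| = 3p ≥ p.
Write w = xyz as guaranteed by the lemma, with |xy| ≤ p and y is nonempty.
Because |xy| ≤ p and w begins with p copies of 0, we have y = 0^k with 1 ≤ k ≤ p.
Pump with i = 2: xy^2z = 0^{p+k} 1^{2p}. For this to lie in L we would need 2p = 2(p+k), which forces k = 0. But k ≥ 1, so xy^2z ∉ L.
This is a contradiction; hence L is not regular.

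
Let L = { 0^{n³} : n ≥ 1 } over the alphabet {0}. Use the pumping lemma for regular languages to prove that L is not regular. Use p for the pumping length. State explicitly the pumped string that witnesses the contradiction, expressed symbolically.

0^{p³+k}

Suppose for contradiction that L is regular, and let p be the pumping length.
Take w = 0^{p³} ∈ L with |w| = p³ ≥ p.
Write w = xyz as guaranteed by the lemma, with |xy| ≤ p and y is nonempty.
Then y = 0^k for some k with 1 ≤ k ≤ p.
Pump with i = 2: xy^2z = 0^{p³+k}. Since 1 ≤ k ≤ p, p³ < p³+k ≤ p³+p < p³+3p²+3p+1 = (p+1)³, so p³+k is not a perfect cube. So xy^2z ∉ L.
This is a contradiction; hence L is not regular.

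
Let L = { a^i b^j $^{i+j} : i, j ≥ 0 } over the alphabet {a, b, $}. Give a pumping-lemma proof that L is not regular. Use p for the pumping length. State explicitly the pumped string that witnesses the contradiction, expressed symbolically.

a^{p+k} b^p $^{2p}

Toward a contradiction, assume L is regular with pumping length p.
Take w = a^p b^p $^{2p} ∈ L (with i=j=p, i+j=2p), |w| = 4p ≥ p.
The pumping lemma gives a decomposition w = xyz where |xy| ≤ p and |y| > 0.
The first p characters of w are a's, so xy (and hence y) consists only of a's. Write y = a^k, 1 ≤ k ≤ p.
Consider xy^2z = a^{p+k} b^p $^{2p}. Now the a- and b-counts sum to 2p+k, but the $-count is 2p ≠ 2p+k. So xy^2z ∉ L.
This is a contradiction; hence L is not regular.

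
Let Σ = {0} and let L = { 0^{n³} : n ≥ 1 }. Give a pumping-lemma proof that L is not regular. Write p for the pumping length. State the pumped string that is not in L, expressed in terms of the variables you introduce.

0^{p³+k}

Assume L is regular; let p be its pumping constant.
Take w = 0^{p³} ∈ L with |w| = p³ ≥ p.
Write w = xyz as guaranteed by the lemma, with |xy| ≤ p and |y| > 0.
Then y = 0^k for some k with 1 ≤ k ≤ p.
Pump with i = 2: xy^2z = 0^{p³+k}. Since 1 ≤ k ≤ p, p³ < p³+k ≤ p³+p < p³+3p²+3p+1 = (p+1)³, so p³+k is not a perfect cube. So xy^2z ∉ L.
This contradicts the pumping lemma, so L is not regular.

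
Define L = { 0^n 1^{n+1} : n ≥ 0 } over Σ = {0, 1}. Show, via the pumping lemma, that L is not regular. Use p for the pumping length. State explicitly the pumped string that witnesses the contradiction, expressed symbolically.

Assume L is regular. Let p be the pumping length given by the pumping lemma.
Take w = 0^p 1^{p+1}. Then w ∈ L and |w| = 2p+1 ≥ p.
The pumping lemma gives a decomposition w = xyz where |xy| ≤ p and |y| > 0.
Since the first p symbols of w are all 0's and |xy| ≤ p, y lies entirely in the leading 0-block: y = 0^k for some k with 1 ≤ k ≤ p.
Pump with i = 2: xy^2z = 0^{p+k} 1^{p+1}. For this to lie in L we would need p+1 = (p+k)+1, which forces k = 0. But k ≥ 1, so xy^2z ∉ L.
This is a contradiction; hence L is not regular.

0^{p+k} 1^{p+1}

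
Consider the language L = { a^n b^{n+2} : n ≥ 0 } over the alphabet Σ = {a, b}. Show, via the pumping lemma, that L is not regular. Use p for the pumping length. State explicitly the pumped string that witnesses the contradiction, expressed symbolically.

Suppose for contradiction that L is regular, and let p be the pumping length.
Take w = a^p b^{p+2}. Then w ∈ L and |w| = 2p+2 ≥ p.
The pumping lemma gives a decomposition w = xyz where |xy| ≤ p and |y| > 0.
The first p characters of w are a's, so xy (and hence y) consists only of a's. Write y = a^k, 1 ≤ k ≤ p.
Pump with i = 2: xy^2z = a^{p+k} b^{p+2}. For this to lie in L we would need p+2 = (p+k)+2, which forces k = 0. But k ≥ 1, so xy^2z ∉ L.
This contradicts the pumping lemma, so L is not regular.

a^{p+k} b^{p+2}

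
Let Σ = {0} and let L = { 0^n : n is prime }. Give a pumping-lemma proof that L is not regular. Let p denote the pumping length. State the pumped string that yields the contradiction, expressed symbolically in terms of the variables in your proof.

0^{q(1+k)}

Toward a contradiction, assume L is regular with pumping length p.
Let q be a prime with q ≥ p+2 (infinitely many primes exist), and take w = 0^q ∈ L with |w| = q ≥ p.
Write w = xyz as guaranteed by the lemma, with |xy| ≤ p and y is nonempty.
Then y = 0^k for some k with 1 ≤ k ≤ p.
Since 1 ≤ k ≤ p, |xz| = q-k. Pump with i = q+1: |xy^{q+1}z| = (q-k)+(q+1)k = q+qk = q(1+k), which is composite (both factors ≥ 2). So xy^{q+1}z = 0^{q(1+k)} ∉ L.
Contradiction. Therefore L is not regular.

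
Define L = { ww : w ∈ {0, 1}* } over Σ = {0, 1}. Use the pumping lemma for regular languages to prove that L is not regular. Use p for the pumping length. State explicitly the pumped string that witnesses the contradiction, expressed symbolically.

0^{p+k} 1^p 0^p 1^p

Assume L is regular. Let p be the pumping length given by the pumping lemma.
Take w = 0^p 1^p 0^p 1^p = uu where u = 0^p1^p; then w ∈ L and |w| = 4p ≥ p.
The pumping lemma gives a decomposition w = xyz where |xy| ≤ p and |y| > 0.
Because |xy| ≤ p and w begins with p copies of 0, we have y = 0^k with 1 ≤ k ≤ p.
Pump with i = 2: xy^2z = 0^{p+k} 1^p 0^p 1^p, of length 4p+k. Suppose this equals vv. The string starts with 0 and ends with 1, so v does too; thus the boundary between the two copies of v is a 1→0 transition. There is exactly one such transition, at position 2p+k, so |v| = 2p+k and |vv| = 4p+2k ≠ 4p+k since k ≥ 1. So xy^2z ∉ L.
This is a contradiction; hence L is not regular.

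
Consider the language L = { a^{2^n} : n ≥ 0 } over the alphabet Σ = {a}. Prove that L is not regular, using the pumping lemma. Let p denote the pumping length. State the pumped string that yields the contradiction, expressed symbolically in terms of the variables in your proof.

a^{2^p+k}

Assume L is regular. Let p be the pumping length given by the pumping lemma.
Take w = a^{2^p} ∈ L with |w| = 2^p ≥ p.
Write w = xyz as guaranteed by the lemma, with |xy| ≤ p and y is nonempty.
Then y = a^k for some k with 1 ≤ k ≤ p.
Pump with i = 2: xy^2z = a^{2^p+k}. Since 1 ≤ k ≤ p < 2^p, we have 2^p < 2^p+k < 2^{p+1}, so 2^p+k is not a power of 2. So xy^2z ∉ L.
Contradiction. Therefore L is not regular.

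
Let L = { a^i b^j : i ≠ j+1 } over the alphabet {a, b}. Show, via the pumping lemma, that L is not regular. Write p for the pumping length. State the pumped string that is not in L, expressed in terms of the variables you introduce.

a^{p+p!} b^{p+p!-1}

Assume L is regular; let p be its pumping constant.
Choose w = a^p b^{p+p!-1}. Since p ≠ (p+p!-1)+1 = p+p!, w ∈ L; and |w| ≥ p.
Write w = xyz as guaranteed by the lemma, with |xy| ≤ p and y is nonempty.
Because |xy| ≤ p and w begins with p copies of a, we have y = a^k with 1 ≤ k ≤ p.
Since 1 ≤ k ≤ p, k divides p!; set t = 1 + p!/k. Then xy^t z has p + (p!/k)·k = p + p! copies of a. Now the a-count is p+p! and (b-count)+1 = (p+p!-1)+1 = p+p!, so i ≠ j+1 fails. So xy^t z = a^{p+p!} b^{p+p!-1} ∉ L.
Contradiction. Therefore L is not regular.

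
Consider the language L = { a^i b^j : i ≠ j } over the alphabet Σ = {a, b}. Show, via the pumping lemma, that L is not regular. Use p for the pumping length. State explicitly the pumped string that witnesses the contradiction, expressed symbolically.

a^{p+p!} b^{p+p!}

Suppose for contradiction that L is regular, and let p be the pumping length.
Choose w = a^p b^{p+p!}. Since p ≠ p+p!, w ∈ L; and |w| ≥ p.
Write w = xyz as guaranteed by the lemma, with |xy| ≤ p and |y| > 0.
Since the first p symbols of w are all a's and |xy| ≤ p, y lies entirely in the leading a-block: y = a^k for some k with 1 ≤ k ≤ p.
Since 1 ≤ k ≤ p, k divides p!; set t = 1 + p!/k. Then xy^t z has p + (p!/k)·k = p + p! copies of a. Now the a-count equals the b-count, so i ≠ j fails. So xy^t z = a^{p+p!} b^{p+p!} ∉ L.
This contradicts the pumping lemma, so L is not regular.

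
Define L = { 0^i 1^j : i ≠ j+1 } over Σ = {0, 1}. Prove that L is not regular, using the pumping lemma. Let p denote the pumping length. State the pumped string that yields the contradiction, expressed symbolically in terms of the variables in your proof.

0^{p+p!} 1^{p+p!-1}

Suppose for contradiction that L is regular, and let p be the pumping length.
Choose w = 0^p 1^{p+p!-1}. Since p ≠ (p+p!-1)+1 = p+p!, w ∈ L; and |w| ≥ p.
The pumping lemma gives a decomposition w = xyz where |xy| ≤ p and |y| > 0.
The first p characters of w are 0's, so xy (and hence y) consists only of 0's. Write y = 0^k, 1 ≤ k ≤ p.
Since 1 ≤ k ≤ p, k divides p!; set t = 1 + p!/k. Then xy^t z has p + (p!/k)·k = p + p! copies of 0. Now the 0-count is p+p! and (1-count)+1 = (p+p!-1)+1 = p+p!, so i ≠ j+1 fails. So xy^t z = 0^{p+p!} 1^{p+p!-1} ∉ L.
This is a contradiction; hence L is not regular.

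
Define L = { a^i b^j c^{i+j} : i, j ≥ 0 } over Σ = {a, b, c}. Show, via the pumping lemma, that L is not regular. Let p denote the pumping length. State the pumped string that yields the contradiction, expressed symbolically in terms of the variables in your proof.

a^{p+k} b^p c^{2p}

Assume L is regular; let p be its pumping constant.
Take w = a^p b^p c^{2p} ∈ L (with i=j=p, i+j=2p), |w| = 4p ≥ p.
The pumping lemma gives a decomposition w = xyz where |xy| ≤ p and |y| ≥ 1.
Since the first p symbols of w are all a's and |xy| ≤ p, y lies entirely in the leading a-block: y = a^k for some k with 1 ≤ k ≤ p.
Consider xy^2z = a^{p+k} b^p c^{2p}. Now the a- and b-counts sum to 2p+k, but the c-count is 2p ≠ 2p+k. So xy^2z ∉ L.
This is a contradiction; hence L is not regular.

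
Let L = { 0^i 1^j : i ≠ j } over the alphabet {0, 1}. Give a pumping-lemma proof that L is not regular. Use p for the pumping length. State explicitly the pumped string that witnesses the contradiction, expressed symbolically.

Assume L is regular; let p be its pumping constant.
Choose w = 0^p 1^{p+p!}. Since p ≠ p+p!, w ∈ L; and |w| ≥ p.
Write w = xyz as guaranteed by the lemma, with |xy| ≤ p and |y| ≥ 1.
Since the first p symbols of w are all 0's and |xy| ≤ p, y lies entirely in the leading 0-block: y = 0^k for some k with 1 ≤ k ≤ p.
Since 1 ≤ k ≤ p, k divides p!; set t = 1 + p!/k. Then xy^t z has p + (p!/k)·k = p + p! copies of 0. Now the 0-count equals the 1-count, so i ≠ j fails. So xy^t z = 0^{p+p!} 1^{p+p!} ∉ L.
This is a contradiction; hence L is not regular.

0^{p+p!} 1^{p+p!}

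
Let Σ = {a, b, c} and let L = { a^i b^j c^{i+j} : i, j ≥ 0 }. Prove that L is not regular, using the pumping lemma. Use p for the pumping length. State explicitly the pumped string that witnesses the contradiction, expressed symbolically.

Suppose for contradiction that L is regular, and let p be the pumping length.
Take w = a^p b^p c^{2p} ∈ L (with i=j=p, i+j=2p), |w| = 4p ≥ p.
The pumping lemma gives a decomposition w = xyz where |xy| ≤ p and y is nonempty.
Since the first p symbols of w are all a's and |xy| ≤ p, y lies entirely in the leading a-block: y = a^k for some k with 1 ≤ k ≤ p.
Consider xy^2z = a^{p+k} b^p c^{2p}. Now the a- and b-counts sum to 2p+k, but the c-count is 2p ≠ 2p+k. So xy^2z ∉ L.
This is a contradiction; hence L is not regular.

a^{p+k} b^p c^{2p}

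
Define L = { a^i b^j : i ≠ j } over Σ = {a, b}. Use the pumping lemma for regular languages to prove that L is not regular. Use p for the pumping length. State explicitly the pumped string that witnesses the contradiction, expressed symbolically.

a^{p+p!} b^{p+p!}

Assume L is regular. Let p be the pumping length given by the pumping lemma.
Choose w = a^p b^{p+p!}. Since p ≠ p+p!, w ∈ L; and |w| ≥ p.
The pumping lemma gives a decomposition w = xyz where |xy| ≤ p and y is nonempty.
Because |xy| ≤ p and w begins with p copies of a, we have y = a^k with 1 ≤ k ≤ p.
Since 1 ≤ k ≤ p, k divides p!; set t = 1 + p!/k. Then xy^t z has p + (p!/k)·k = p + p! copies of a. Now the a-count equals the b-count, so i ≠ j fails. So xy^t z = a^{p+p!} b^{p+p!} ∉ L.
This is a contradiction; hence L is not regular.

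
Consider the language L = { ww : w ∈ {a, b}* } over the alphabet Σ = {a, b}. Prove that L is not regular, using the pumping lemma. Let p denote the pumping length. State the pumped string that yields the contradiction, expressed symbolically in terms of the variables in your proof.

Suppose for contradiction that L is regular, and let p be the pumping length.
Take w = a^p b^p a^p b^p = uu where u = a^pb^p; then w ∈ L and |w| = 4p ≥ p.
The pumping lemma gives a decomposition w = xyz where |xy| ≤ p and |y| ≥ 1.
Because |xy| ≤ p and w begins with p copies of a, we have y = a^k with 1 ≤ k ≤ p.
Pump with i = 2: xy^2z = a^{p+k} b^p a^p b^p, of length 4p+k. Suppose this equals vv. The string starts with a and ends with b, so v does too; thus the boundary between the two copies of v is a b→a transition. There is exactly one such transition, at position 2p+k, so |v| = 2p+k and |vv| = 4p+2k ≠ 4p+k since k ≥ 1. So xy^2z ∉ L.
Contradiction. Therefore L is not regular.

a^{p+k} b^p a^p b^p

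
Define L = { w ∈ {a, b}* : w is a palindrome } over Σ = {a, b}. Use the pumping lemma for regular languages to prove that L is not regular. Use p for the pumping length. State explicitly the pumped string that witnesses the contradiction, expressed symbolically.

Assume L is regular; let p be its pumping constant.
Take w = a^p b a^p, a palindrome of length 2p+1 ≥ p.
By the pumping lemma, w = xyz with |xy| ≤ p and y is nonempty.
Since the first p symbols of w are all a's and |xy| ≤ p, y lies entirely in the leading a-block: y = a^k for some k with 1 ≤ k ≤ p.
Pump with i = 2: xy^2z = a^{p+k} b a^p. Its reverse is a^p b a^{p+k}, which differs from xy^2z since k ≥ 1. So xy^2z is not a palindrome and xy^2z ∉ L.
This contradicts the pumping lemma, so L is not regular.

a^{p+k} b a^p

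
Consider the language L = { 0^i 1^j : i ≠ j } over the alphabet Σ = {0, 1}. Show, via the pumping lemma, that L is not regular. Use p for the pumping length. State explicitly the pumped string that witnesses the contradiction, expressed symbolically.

0^{p+p!} 1^{p+p!}

Suppose for contradiction that L is regular, and let p be the pumping length.
Choose w = 0^p 1^{p+p!}. Since p ≠ p+p!, w ∈ L; and |w| ≥ p.
The pumping lemma gives a decomposition w = xyz where |xy| ≤ p and y is nonempty.
The first p characters of w are 0's, so xy (and hence y) consists only of 0's. Write y = 0^k, 1 ≤ k ≤ p.
Since 1 ≤ k ≤ p, k divides p!; set t = 1 + p!/k. Then xy^t z has p + (p!/k)·k = p + p! copies of 0. Now the 0-count equals the 1-count, so i ≠ j fails. So xy^t z = 0^{p+p!} 1^{p+p!} ∉ L.
Contradiction. Therefore L is not regular.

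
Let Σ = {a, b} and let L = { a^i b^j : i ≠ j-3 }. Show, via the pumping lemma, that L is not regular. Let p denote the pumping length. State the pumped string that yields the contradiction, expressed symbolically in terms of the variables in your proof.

Toward a contradiction, assume L is regular with pumping length p.
Choose w = a^p b^{p+p!+3}. Since p ≠ (p+p!+3)-3 = p+p!, w ∈ L; and |w| ≥ p.
Write w = xyz as guaranteed by the lemma, with |xy| ≤ p and y is nonempty.
The first p characters of w are a's, so xy (and hence y) consists only of a's. Write y = a^k, 1 ≤ k ≤ p.
Since 1 ≤ k ≤ p, k divides p!; set t = 1 + p!/k. Then xy^t z has p + (p!/k)·k = p + p! copies of a. Now the a-count is p+p! and (b-count)-3 = (p+p!+3)-3 = p+p!, so i ≠ j-3 fails. So xy^t z = a^{p+p!} b^{p+p!+3} ∉ L.
Contradiction. Therefore L is not regular.

a^{p+p!} b^{p+p!+3}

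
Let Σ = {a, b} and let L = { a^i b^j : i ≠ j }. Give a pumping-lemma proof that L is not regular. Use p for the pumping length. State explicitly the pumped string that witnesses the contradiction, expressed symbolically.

a^{p+p!} b^{p+p!}

Assume L is regular. Let p be the pumping length given by the pumping lemma.
Choose w = a^p b^{p+p!}. Since p ≠ p+p!, w ∈ L; and |w| ≥ p.
Write w = xyz as guaranteed by the lemma, with |xy| ≤ p and |y| ≥ 1.
The first p characters of w are a's, so xy (and hence y) consists only of a's. Write y = a^k, 1 ≤ k ≤ p.
Since 1 ≤ k ≤ p, k divides p!; set t = 1 + p!/k. Then xy^t z has p + (p!/k)·k = p + p! copies of a. Now the a-count equals the b-count, so i ≠ j fails. So xy^t z = a^{p+p!} b^{p+p!} ∉ L.
This contradicts the pumping lemma, so L is not regular.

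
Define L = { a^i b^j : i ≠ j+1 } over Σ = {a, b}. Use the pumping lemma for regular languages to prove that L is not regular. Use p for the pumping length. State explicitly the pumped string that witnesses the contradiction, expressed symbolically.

a^{p+p!} b^{p+p!-1}

Assume L is regular. Let p be the pumping length given by the pumping lemma.
Choose w = a^p b^{p+p!-1}. Since p ≠ (p+p!-1)+1 = p+p!, w ∈ L; and |w| ≥ p.
Write w = xyz as guaranteed by the lemma, with |xy| ≤ p and y is nonempty.
Since the first p symbols of w are all a's and |xy| ≤ p, y lies entirely in the leading a-block: y = a^k for some k with 1 ≤ k ≤ p.
Since 1 ≤ k ≤ p, k divides p!; set t = 1 + p!/k. Then xy^t z has p + (p!/k)·k = p + p! copies of a. Now the a-count is p+p! and (b-count)+1 = (p+p!-1)+1 = p+p!, so i ≠ j+1 fails. So xy^t z = a^{p+p!} b^{p+p!-1} ∉ L.
This is a contradiction; hence L is not regular.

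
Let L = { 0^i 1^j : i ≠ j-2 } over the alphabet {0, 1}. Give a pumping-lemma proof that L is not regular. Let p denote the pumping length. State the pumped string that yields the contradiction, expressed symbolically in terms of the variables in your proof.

Toward a contradiction, assume L is regular with pumping length p.
Choose w = 0^p 1^{p+p!+2}. Since p ≠ (p+p!+2)-2 = p+p!, w ∈ L; and |w| ≥ p.
Write w = xyz as guaranteed by the lemma, with |xy| ≤ p and |y| > 0.
The first p characters of w are 0's, so xy (and hence y) consists only of 0's. Write y = 0^k, 1 ≤ k ≤ p.
Since 1 ≤ k ≤ p, k divides p!; set t = 1 + p!/k. Then xy^t z has p + (p!/k)·k = p + p! copies of 0. Now the 0-count is p+p! and (1-count)-2 = (p+p!+2)-2 = p+p!, so i ≠ j-2 fails. So xy^t z = 0^{p+p!} 1^{p+p!+2} ∉ L.
This is a contradiction; hence L is not regular.

0^{p+p!} 1^{p+p!+2}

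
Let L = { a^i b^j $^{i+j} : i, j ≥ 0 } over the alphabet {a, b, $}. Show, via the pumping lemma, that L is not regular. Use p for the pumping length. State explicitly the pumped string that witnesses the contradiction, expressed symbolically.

Assume L is regular. Let p be the pumping length given by the pumping lemma.
Take w = a^p b^p $^{2p} ∈ L (with i=j=p, i+j=2p), |w| = 4p ≥ p.
Write w = xyz as guaranteed by the lemma, with |xy| ≤ p and y is nonempty.
Since the first p symbols of w are all a's and |xy| ≤ p, y lies entirely in the leading a-block: y = a^k for some k with 1 ≤ k ≤ p.
Consider xy^2z = a^{p+k} b^p $^{2p}. Now the a- and b-counts sum to 2p+k, but the $-count is 2p ≠ 2p+k. So xy^2z ∉ L.
Contradiction. Therefore L is not regular.

a^{p+k} b^p $^{2p}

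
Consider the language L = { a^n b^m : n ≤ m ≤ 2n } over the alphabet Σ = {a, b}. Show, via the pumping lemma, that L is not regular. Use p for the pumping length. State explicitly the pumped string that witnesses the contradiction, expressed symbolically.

a^{p+k} b^p

Suppose for contradiction that L is regular, and let p be the pumping length.
Take w = a^p b^p ∈ L (since p ≤ p ≤ 2p), with |w| = 2p ≥ p.
By the pumping lemma, w = xyz with |xy| ≤ p and y is nonempty.
The first p characters of w are a's, so xy (and hence y) consists only of a's. Write y = a^k, 1 ≤ k ≤ p.
Pump with i = 2: xy^2z = a^{p+k} b^p. Now n = p+k > p = m, so the condition n ≤ m fails. Thus xy^2z ∉ L.
This is a contradiction; hence L is not regular.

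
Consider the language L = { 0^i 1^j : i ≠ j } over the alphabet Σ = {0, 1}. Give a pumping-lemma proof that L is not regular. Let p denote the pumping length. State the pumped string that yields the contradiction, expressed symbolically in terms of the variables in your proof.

0^{p+p!} 1^{p+p!}

Assume L is regular; let p be its pumping constant.
Choose w = 0^p 1^{p+p!}. Since p ≠ p+p!, w ∈ L; and |w| ≥ p.
Write w = xyz as guaranteed by the lemma, with |xy| ≤ p and |y| ≥ 1.
The first p characters of w are 0's, so xy (and hence y) consists only of 0's. Write y = 0^k, 1 ≤ k ≤ p.
Since 1 ≤ k ≤ p, k divides p!; set t = 1 + p!/k. Then xy^t z has p + (p!/k)·k = p + p! copies of 0. Now the 0-count equals the 1-count, so i ≠ j fails. So xy^t z = 0^{p+p!} 1^{p+p!} ∉ L.
This contradicts the pumping lemma, so L is not regular.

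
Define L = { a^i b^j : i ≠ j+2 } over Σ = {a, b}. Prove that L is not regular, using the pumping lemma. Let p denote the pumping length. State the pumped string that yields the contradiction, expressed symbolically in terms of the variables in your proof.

a^{p+p!} b^{p+p!-2}

Toward a contradiction, assume L is regular with pumping length p.
Choose w = a^p b^{p+p!-2}. Since p ≠ (p+p!-2)+2 = p+p!, w ∈ L; and |w| ≥ p.
The pumping lemma gives a decomposition w = xyz where |xy| ≤ p and y is nonempty.
Since the first p symbols of w are all a's and |xy| ≤ p, y lies entirely in the leading a-block: y = a^k for some k with 1 ≤ k ≤ p.
Since 1 ≤ k ≤ p, k divides p!; set t = 1 + p!/k. Then xy^t z has p + (p!/k)·k = p + p! copies of a. Now the a-count is p+p! and (b-count)+2 = (p+p!-2)+2 = p+p!, so i ≠ j+2 fails. So xy^t z = a^{p+p!} b^{p+p!-2} ∉ L.
This contradicts the pumping lemma, so L is not regular.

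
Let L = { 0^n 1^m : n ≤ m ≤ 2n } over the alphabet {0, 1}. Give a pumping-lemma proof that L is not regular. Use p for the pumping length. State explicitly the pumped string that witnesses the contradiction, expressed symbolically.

Assume L is regular. Let p be the pumping length given by the pumping lemma.
Take w = 0^p 1^p ∈ L (since p ≤ p ≤ 2p), with |w| = 2p ≥ p.
By the pumping lemma, w = xyz with |xy| ≤ p and |y| > 0.
Since the first p symbols of w are all 0's and |xy| ≤ p, y lies entirely in the leading 0-block: y = 0^k for some k with 1 ≤ k ≤ p.
Pump with i = 2: xy^2z = 0^{p+k} 1^p. Now n = p+k > p = m, so the condition n ≤ m fails. Thus xy^2z ∉ L.
This contradicts the pumping lemma, so L is not regular.

0^{p+k} 1^p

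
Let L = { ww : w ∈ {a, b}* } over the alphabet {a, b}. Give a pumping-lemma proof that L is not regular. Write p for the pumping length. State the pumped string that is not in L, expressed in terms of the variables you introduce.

a^{p+k} b^p a^p b^p

Assume L is regular. Let p be the pumping length given by the pumping lemma.
Take w = a^p b^p a^p b^p = uu where u = a^pb^p; then w ∈ L and |w| = 4p ≥ p.
By the pumping lemma, w = xyz with |xy| ≤ p and y is nonempty.
Since the first p symbols of w are all a's and |xy| ≤ p, y lies entirely in the leading a-block: y = a^k for some k with 1 ≤ k ≤ p.
Pump with i = 2: xy^2z = a^{p+k} b^p a^p b^p, of length 4p+k. Suppose this equals vv. The string starts with a and ends with b, so v does too; thus the boundary between the two copies of v is a b→a transition. There is exactly one such transition, at position 2p+k, so |v| = 2p+k and |vv| = 4p+2k ≠ 4p+k since k ≥ 1. So xy^2z ∉ L.
This is a contradiction; hence L is not regular.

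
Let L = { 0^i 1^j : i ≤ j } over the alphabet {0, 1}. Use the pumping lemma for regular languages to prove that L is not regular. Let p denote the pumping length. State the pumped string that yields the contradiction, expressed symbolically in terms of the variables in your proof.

0^{p+k} 1^p

Assume L is regular; let p be its pumping constant.
Choose w = 0^p 1^p ∈ L, with |w| = 2p ≥ p.
Write w = xyz as guaranteed by the lemma, with |xy| ≤ p and |y| > 0.
Because |xy| ≤ p and w begins with p copies of 0, we have y = 0^k with 1 ≤ k ≤ p.
Consider xy^2z = 0^{p+k} 1^p. Since k ≥ 1, the 0-count p+k exceeds the 1-count p, so i ≤ j fails; thus xy^2z ∉ L.
This contradicts the pumping lemma, so L is not regular.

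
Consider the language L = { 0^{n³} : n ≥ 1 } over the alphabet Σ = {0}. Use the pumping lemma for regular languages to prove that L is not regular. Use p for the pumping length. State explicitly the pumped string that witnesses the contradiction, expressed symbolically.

Assume L is regular; let p be its pumping constant.
Take w = 0^{p³} ∈ L with |w| = p³ ≥ p.
Write w = xyz as guaranteed by the lemma, with |xy| ≤ p and |y| > 0.
Then y = 0^k for some k with 1 ≤ k ≤ p.
Pump with i = 2: xy^2z = 0^{p³+k}. Since 1 ≤ k ≤ p, p³ < p³+k ≤ p³+p < p³+3p²+3p+1 = (p+1)³, so p³+k is not a perfect cube. So xy^2z ∉ L.
Contradiction. Therefore L is not regular.

0^{p³+k}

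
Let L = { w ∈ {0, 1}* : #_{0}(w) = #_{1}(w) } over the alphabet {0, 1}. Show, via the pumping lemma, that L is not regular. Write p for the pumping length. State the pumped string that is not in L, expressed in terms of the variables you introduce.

Assume L is regular; let p be its pumping constant.
Choose w = 0^p 1^p ∈ L with |w| = 2p ≥ p.
By the pumping lemma, w = xyz with |xy| ≤ p and |y| ≥ 1.
Since the first p symbols of w are all 0's and |xy| ≤ p, y lies entirely in the leading 0-block: y = 0^k for some k with 1 ≤ k ≤ p.
Pump with i = 2: xy^2z = 0^{p+k} 1^p has p+k occurrences of 0 but only p of 1. Since k ≥ 1 the counts differ, so xy^2z ∉ L.
Contradiction. Therefore L is not regular.

0^{p+k} 1^p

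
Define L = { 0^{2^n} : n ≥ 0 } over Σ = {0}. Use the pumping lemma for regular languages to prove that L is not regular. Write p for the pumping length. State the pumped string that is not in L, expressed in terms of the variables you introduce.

0^{2^p+k}

Assume L is regular; let p be its pumping constant.
Take w = 0^{2^p} ∈ L with |w| = 2^p ≥ p.
The pumping lemma gives a decomposition w = xyz where |xy| ≤ p and y is nonempty.
Then y = 0^k for some k with 1 ≤ k ≤ p.
Pump with i = 2: xy^2z = 0^{2^p+k}. Since 1 ≤ k ≤ p < 2^p, we have 2^p < 2^p+k < 2^{p+1}, so 2^p+k is not a power of 2. So xy^2z ∉ L.
This contradicts the pumping lemma, so L is not regular.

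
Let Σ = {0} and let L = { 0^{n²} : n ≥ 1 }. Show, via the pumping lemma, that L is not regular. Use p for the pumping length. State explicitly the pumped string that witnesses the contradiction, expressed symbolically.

0^{p²+k}

Assume L is regular. Let p be the pumping length given by the pumping lemma.
Take w = 0^{p²} ∈ L with |w| = p² ≥ p.
Write w = xyz as guaranteed by the lemma, with |xy| ≤ p and |y| ≥ 1.
Then y = 0^k for some k with 1 ≤ k ≤ p.
Pump with i = 2: xy^2z = 0^{p²+k}. Since 1 ≤ k ≤ p, p² < p²+k ≤ p²+p < (p+1)², so p²+k lies strictly between consecutive squares and is not a perfect square. So xy^2z ∉ L.
Contradiction. Therefore L is not regular.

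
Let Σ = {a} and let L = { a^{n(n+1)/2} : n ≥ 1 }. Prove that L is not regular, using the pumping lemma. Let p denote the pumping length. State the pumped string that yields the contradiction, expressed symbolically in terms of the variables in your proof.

a^{p(p+1)/2+k}

Assume L is regular. Let p be the pumping length given by the pumping lemma.
Take w = a^{p(p+1)/2} ∈ L with |w| = p(p+1)/2 ≥ p.
By the pumping lemma, w = xyz with |xy| ≤ p and |y| > 0.
Then y = a^k for some k with 1 ≤ k ≤ p.
Pump with i = 2: xy^2z = a^{p(p+1)/2+k}. Since 1 ≤ k ≤ p, p(p+1)/2 < p(p+1)/2+k ≤ p(p+1)/2+p < (p+1)(p+2)/2, so p(p+1)/2+k is strictly between consecutive triangular numbers. So xy^2z ∉ L.
This is a contradiction; hence L is not regular.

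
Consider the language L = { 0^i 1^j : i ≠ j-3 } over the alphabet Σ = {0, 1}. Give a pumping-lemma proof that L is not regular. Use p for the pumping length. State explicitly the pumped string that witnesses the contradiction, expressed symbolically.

Toward a contradiction, assume L is regular with pumping length p.
Choose w = 0^p 1^{p+p!+3}. Since p ≠ (p+p!+3)-3 = p+p!, w ∈ L; and |w| ≥ p.
The pumping lemma gives a decomposition w = xyz where |xy| ≤ p and |y| > 0.
The first p characters of w are 0's, so xy (and hence y) consists only of 0's. Write y = 0^k, 1 ≤ k ≤ p.
Since 1 ≤ k ≤ p, k divides p!; set t = 1 + p!/k. Then xy^t z has p + (p!/k)·k = p + p! copies of 0. Now the 0-count is p+p! and (1-count)-3 = (p+p!+3)-3 = p+p!, so i ≠ j-3 fails. So xy^t z = 0^{p+p!} 1^{p+p!+3} ∉ L.
This is a contradiction; hence L is not regular.

0^{p+p!} 1^{p+p!+3}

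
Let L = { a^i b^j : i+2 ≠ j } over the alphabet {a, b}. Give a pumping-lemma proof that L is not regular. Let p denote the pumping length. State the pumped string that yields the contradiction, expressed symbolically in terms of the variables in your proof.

a^{p+p!} b^{p+p!+2}

Assume L is regular; let p be its pumping constant.
Choose w = a^p b^{p+p!+2}. Since p ≠ (p+p!+2)-2 = p+p!, w ∈ L; and |w| ≥ p.
Write w = xyz as guaranteed by the lemma, with |xy| ≤ p and y is nonempty.
Since the first p symbols of w are all a's and |xy| ≤ p, y lies entirely in the leading a-block: y = a^k for some k with 1 ≤ k ≤ p.
Since 1 ≤ k ≤ p, k divides p!; set t = 1 + p!/k. Then xy^t z has p + (p!/k)·k = p + p! copies of a. Now the a-count is p+p! and (b-count)-2 = (p+p!+2)-2 = p+p!, so i+2 ≠ j fails. So xy^t z = a^{p+p!} b^{p+p!+2} ∉ L.
Contradiction. Therefore L is not regular.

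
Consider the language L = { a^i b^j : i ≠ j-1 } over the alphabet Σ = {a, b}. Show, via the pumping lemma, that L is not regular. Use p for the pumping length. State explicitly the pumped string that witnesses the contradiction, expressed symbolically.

a^{p+p!} b^{p+p!+1}

Assume L is regular. Let p be the pumping length given by the pumping lemma.
Choose w = a^p b^{p+p!+1}. Since p ≠ (p+p!+1)-1 = p+p!, w ∈ L; and |w| ≥ p.
By the pumping lemma, w = xyz with |xy| ≤ p and |y| > 0.
Since the first p symbols of w are all a's and |xy| ≤ p, y lies entirely in the leading a-block: y = a^k for some k with 1 ≤ k ≤ p.
Since 1 ≤ k ≤ p, k divides p!; set t = 1 + p!/k. Then xy^t z has p + (p!/k)·k = p + p! copies of a. Now the a-count is p+p! and (b-count)-1 = (p+p!+1)-1 = p+p!, so i ≠ j-1 fails. So xy^t z = a^{p+p!} b^{p+p!+1} ∉ L.
This is a contradiction; hence L is not regular.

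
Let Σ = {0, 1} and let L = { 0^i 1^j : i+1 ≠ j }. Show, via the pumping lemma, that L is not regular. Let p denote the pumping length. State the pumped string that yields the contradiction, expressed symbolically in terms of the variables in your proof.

0^{p+p!} 1^{p+p!+1}

Assume L is regular; let p be its pumping constant.
Choose w = 0^p 1^{p+p!+1}. Since p ≠ (p+p!+1)-1 = p+p!, w ∈ L; and |w| ≥ p.
The pumping lemma gives a decomposition w = xyz where |xy| ≤ p and |y| > 0.
Since the first p symbols of w are all 0's and |xy| ≤ p, y lies entirely in the leading 0-block: y = 0^k for some k with 1 ≤ k ≤ p.
Since 1 ≤ k ≤ p, k divides p!; set t = 1 + p!/k. Then xy^t z has p + (p!/k)·k = p + p! copies of 0. Now the 0-count is p+p! and (1-count)-1 = (p+p!+1)-1 = p+p!, so i+1 ≠ j fails. So xy^t z = 0^{p+p!} 1^{p+p!+1} ∉ L.
This is a contradiction; hence L is not regular.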